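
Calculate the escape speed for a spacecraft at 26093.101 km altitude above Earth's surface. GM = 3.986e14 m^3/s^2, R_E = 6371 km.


r = 6371.0 + 26093.101 = 32464.1010 km = 3.2464101e+07 m
v_esc = sqrt(2*mu/r) = sqrt(2*3.986e14 / 3.2464101e+07)
v_esc = 4955.4369 m/s = 4.9554 km/s

4.9554 km/s


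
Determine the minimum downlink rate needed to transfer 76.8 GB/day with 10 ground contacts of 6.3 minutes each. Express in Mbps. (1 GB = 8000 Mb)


total contact time = 10 * 6.3 * 60 = 3780.0000 s
data = 76.8 GB = 614400.0000 Mb
rate = 614400.0000 / 3780.0000 = 162.5397 Mbps

162.5397 Mbps


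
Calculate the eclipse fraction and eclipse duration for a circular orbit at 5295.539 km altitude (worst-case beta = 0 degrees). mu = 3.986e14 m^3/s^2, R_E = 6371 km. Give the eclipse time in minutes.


r = 11666.5390 km
T = 209.0129 min
Eclipse fraction = arcsin(R_E/r)/pi = arcsin(6371.0000/11666.5390)/pi
= arcsin(0.5460917)/pi = 0.183885
Eclipse duration = 0.183885 * 209.0129 = 38.4343 min

38.4343 minutes


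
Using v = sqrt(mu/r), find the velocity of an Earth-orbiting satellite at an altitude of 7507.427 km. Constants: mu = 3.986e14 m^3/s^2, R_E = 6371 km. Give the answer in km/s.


r = R_E + alt = 6371.0 + 7507.427 = 13878.4270 km = 1.3878427e+07 m
v = sqrt(mu/r) = sqrt(3.986e14 / 1.3878427e+07) = 5359.1822 m/s = 5.3592 km/s

5.3592 km/s


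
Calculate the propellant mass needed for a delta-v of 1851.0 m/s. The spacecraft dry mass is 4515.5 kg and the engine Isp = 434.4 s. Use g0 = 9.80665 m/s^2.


ve = Isp * g0 = 434.4 * 9.80665 = 4260.008760 m/s
mass ratio = exp(dv/ve) = exp(1851.0/4260.008760) = 1.54420027
m_prop = m_dry * (mr - 1) = 4515.5 * (1.54420027 - 1)
m_prop = 2457.3363 kg

2457.3363 kg


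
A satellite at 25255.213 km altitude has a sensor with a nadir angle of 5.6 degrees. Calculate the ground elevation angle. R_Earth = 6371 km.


r = R_E + alt = 31626.2130 km
Law of sines in the satellite / Earth-center / ground-point triangle:
  sin(nadir)/R_E = sin(90 + el)/r  =>  cos(el) = (r/R_E)*sin(nadir)
cos(el) = (31626.2130 / 6371.0000) * sin(5.6 deg) = 0.4844102
el = arccos(0.4844102) = 61.0262 deg
(Earth-central angle = 90 - nadir - el = 23.3738 deg)

61.0262 degrees


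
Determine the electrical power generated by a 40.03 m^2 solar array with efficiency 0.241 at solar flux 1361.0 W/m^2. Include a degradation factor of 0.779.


P = area * eta * S * degradation
P = 40.03 * 0.241 * 1361.0 * 0.779
P = 10228.1765 W

10228.1765 W


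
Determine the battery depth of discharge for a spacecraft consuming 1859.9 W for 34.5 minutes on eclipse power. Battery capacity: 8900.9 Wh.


E_used = P * t / 60 = 1859.9 * 34.5 / 60 = 1069.4425 Wh
DOD = E_used / E_total * 100 = 1069.4425 / 8900.9 * 100
DOD = 12.0150 %

12.0150 %


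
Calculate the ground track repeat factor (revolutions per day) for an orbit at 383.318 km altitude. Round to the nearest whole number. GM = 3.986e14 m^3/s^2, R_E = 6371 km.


r = 6.754318e+06 m
T = 2*pi*sqrt(r^3/mu) = 5524.3791 s = 92.0730 min
revs/day = 1440 / 92.0730 = 15.6398
Rounded: 16 revolutions per day

16 revolutions per day


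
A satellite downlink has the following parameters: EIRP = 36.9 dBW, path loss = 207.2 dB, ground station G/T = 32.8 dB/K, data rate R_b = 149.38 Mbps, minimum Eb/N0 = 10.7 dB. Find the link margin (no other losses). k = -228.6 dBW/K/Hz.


C/N0 = EIRP - FSPL + G/T - k = 36.9 - 207.2 + 32.8 - (-228.6)
C/N0 = 91.1000 dB-Hz
R_b = 149.38 Mbps = 1.4938e+08 bps -> 10*log10(R_b) = 81.7429 dB-Hz
Eb/N0 = C/N0 - 10*log10(R_b) = 91.1000 - 81.7429 = 9.3571 dB
Margin = Eb/N0 - Eb/N0_req = 9.3571 - 10.7 = -1.3429 dB (negative margin: link does not close)

-1.3429 dB


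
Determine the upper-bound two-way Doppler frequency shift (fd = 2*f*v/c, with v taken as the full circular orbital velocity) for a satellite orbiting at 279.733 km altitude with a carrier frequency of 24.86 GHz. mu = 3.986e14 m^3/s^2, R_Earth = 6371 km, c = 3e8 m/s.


r = 6.650733e+06 m
v = sqrt(mu/r) = 7741.6564 m/s (worst-case radial velocity)
f = 24.86 GHz = 2.486e+10 Hz
fd = 2*f*v/c = 2*2.486e+10*7741.6564/3.0e+08
fd = 1.2830505e+06 Hz

1.2831e+06 Hz


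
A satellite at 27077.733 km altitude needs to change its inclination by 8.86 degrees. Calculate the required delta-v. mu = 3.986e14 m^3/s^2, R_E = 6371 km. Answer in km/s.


r = 33448.7330 km = 3.3448733e+07 m
V = sqrt(mu/r) = 3452.0638 m/s
di = 8.86 deg = 0.1546362 rad
dV = 2*V*sin(di/2) = 2*3452.0638*sin(0.07731809)
dV = 533.2822 m/s = 0.5332822 km/s

0.5333 km/s


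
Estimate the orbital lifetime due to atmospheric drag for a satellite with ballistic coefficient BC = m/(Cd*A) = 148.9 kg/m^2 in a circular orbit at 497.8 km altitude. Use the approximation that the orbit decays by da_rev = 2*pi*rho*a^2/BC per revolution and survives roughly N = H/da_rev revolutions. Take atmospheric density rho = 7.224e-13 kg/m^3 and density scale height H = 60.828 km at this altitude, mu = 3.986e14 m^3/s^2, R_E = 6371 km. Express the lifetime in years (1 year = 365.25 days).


a = R_E + alt = 6868.8000 km = 6.8688e+06 m
da_rev = 2*pi*rho*a^2/BC = 2*pi*7.224e-13*(6.8688e+06)^2/148.9 = 1.438218 m per revolution
N = H/da_rev = 60828.0000 m / 1.438218 m = 42294.0123 revolutions
P = 2*pi*sqrt(a^3/mu) = 5665.4254 s
lifetime = N*P = 42294.0123 * 5665.4254 = 2.3961357e+08 s = 2773.3052 days
years = 2773.3052 / 365.25 = 7.5929 years

7.5929 years


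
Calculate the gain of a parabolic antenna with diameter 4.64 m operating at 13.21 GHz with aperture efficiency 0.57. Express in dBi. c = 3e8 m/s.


lambda = c/f = 3e8 / 1.321e+10 = 0.02271007 m
G = eta*(pi*D/lambda)^2 = 0.57*(pi*4.64/0.02271007)^2
G = 234840.8740 (linear)
G = 10*log10(234840.8740) = 53.7077 dBi

53.7077 dBi


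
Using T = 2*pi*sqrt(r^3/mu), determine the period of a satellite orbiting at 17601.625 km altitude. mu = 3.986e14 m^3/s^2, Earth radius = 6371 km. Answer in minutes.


r = 23972.6250 km = 2.3972625e+07 m
T = 2*pi*sqrt(r^3/mu) = 2*pi*sqrt(1.377675e+22 / 3.986e14)
T = 36938.9553 s = 615.6493 min

615.6493 minutes


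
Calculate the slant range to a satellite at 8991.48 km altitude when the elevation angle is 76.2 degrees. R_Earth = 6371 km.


h = 8991.48 km, el = 76.2 deg
d = -R_E*sin(el) + sqrt((R_E*sin(el))^2 + 2*R_E*h + h^2)
d = -6371.0000*sin(1.3299) + sqrt((6371.0000*0.9711343)^2 + 2*6371.0000*8991.48 + 8991.48^2)
d = 9100.0325 km

9100.0325 km


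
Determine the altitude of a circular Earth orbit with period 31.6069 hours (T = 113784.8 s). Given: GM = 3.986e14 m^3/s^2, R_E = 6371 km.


T = 113784.8 s
r = (mu*T^2/(4*pi^2))^(1/3) = (3.986e14 * 113784.8^2 / (4*pi^2))^(1/3)
r = 5.0751477e+07 m = 50751.4770 km
alt = r - R_E = 50751.4770 - 6371 = 44380.4770 km

44380.4770 km


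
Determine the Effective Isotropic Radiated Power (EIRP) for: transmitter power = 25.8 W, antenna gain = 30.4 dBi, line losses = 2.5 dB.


Pt = 25.8 W = 14.1162 dBW
EIRP = Pt_dBW + Gt - losses = 14.1162 + 30.4 - 2.5 = 42.0162 dBW

42.0162 dBW


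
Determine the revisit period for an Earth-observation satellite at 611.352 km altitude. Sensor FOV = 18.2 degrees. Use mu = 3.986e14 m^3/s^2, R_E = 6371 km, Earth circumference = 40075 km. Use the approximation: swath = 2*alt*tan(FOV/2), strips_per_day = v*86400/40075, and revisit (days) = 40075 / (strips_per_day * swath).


swath = 2*611.352*tan(0.158825) = 195.8455 km
v = sqrt(mu/r) = 7555.5795 m/s = 7.5556 km/s
strips/day = v*86400/40075 = 7.5556*86400/40075 = 16.2895
coverage/day = strips * swath = 16.2895 * 195.8455 = 3190.2262 km
revisit = 40075 / 3190.2262 = 12.5618 days

12.5618 days


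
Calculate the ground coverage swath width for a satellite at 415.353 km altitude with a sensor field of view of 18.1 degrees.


FOV = 18.1 deg = 0.3159046 rad
swath = 2 * alt * tan(FOV/2) = 2 * 415.353 * tan(0.1579523)
swath = 2 * 415.353 * 0.1592791
swath = 132.3141 km

132.3141 km


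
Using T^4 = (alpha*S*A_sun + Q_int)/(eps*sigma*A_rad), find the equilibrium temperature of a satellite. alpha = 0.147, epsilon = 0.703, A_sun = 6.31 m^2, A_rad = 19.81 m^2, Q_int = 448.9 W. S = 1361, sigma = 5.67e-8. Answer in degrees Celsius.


Numerator = alpha*S*A_sun + Q_int = 0.147*1361*6.31 + 448.9 = 1711.3228 W
Denominator = eps*sigma*A_rad = 0.703*5.67e-8*19.81 = 7.8962858e-07 W/K^4
T^4 = 2.1672503e+09 K^4
T = 215.7631 K = -57.3869 C

-57.3869 degrees Celsius


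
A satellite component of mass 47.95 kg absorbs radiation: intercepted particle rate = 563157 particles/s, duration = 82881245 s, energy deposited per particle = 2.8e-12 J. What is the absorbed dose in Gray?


Total energy deposited = rate * time * E_per
  = 563157 * 82881245 * 2.8e-12 = 130.6904 J
Dose = E_total / mass = 130.6904 / 47.95
Dose = 2.7256 Gy

2.7256 Gy


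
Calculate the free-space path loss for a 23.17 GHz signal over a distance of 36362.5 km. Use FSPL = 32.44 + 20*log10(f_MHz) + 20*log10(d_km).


f = 23.17 GHz = 23170.0000 MHz
d = 36362.5 km
FSPL = 32.44 + 20*log10(23170.0000) + 20*log10(36362.5)
FSPL = 32.44 + 87.2985 + 91.2131
FSPL = 210.9516 dB

210.9516 dB


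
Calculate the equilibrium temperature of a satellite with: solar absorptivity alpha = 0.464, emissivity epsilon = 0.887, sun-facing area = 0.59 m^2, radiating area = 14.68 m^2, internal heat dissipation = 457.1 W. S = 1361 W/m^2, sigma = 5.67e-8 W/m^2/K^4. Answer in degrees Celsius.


Numerator = alpha*S*A_sun + Q_int = 0.464*1361*0.59 + 457.1 = 829.6874 W
Denominator = eps*sigma*A_rad = 0.887*5.67e-8*14.68 = 7.3829977e-07 W/K^4
T^4 = 1.1237811e+09 K^4
T = 183.0924 K = -90.0576 C

-90.0576 degrees Celsius


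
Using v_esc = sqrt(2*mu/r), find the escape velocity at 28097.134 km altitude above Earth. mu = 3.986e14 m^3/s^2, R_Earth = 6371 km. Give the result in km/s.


r = 6371.0 + 28097.134 = 34468.1340 km = 3.4468134e+07 m
v_esc = sqrt(2*mu/r) = sqrt(2*3.986e14 / 3.4468134e+07)
v_esc = 4809.2213 m/s = 4.8092 km/s

4.8092 km/s


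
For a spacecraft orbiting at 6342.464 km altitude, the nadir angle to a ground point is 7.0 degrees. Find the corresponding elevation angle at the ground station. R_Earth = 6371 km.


r = R_E + alt = 12713.4640 km
Law of sines in the satellite / Earth-center / ground-point triangle:
  sin(nadir)/R_E = sin(90 + el)/r  =>  cos(el) = (r/R_E)*sin(nadir)
cos(el) = (12713.4640 / 6371.0000) * sin(7.0 deg) = 0.2431928
el = arccos(0.2431928) = 75.9249 deg
(Earth-central angle = 90 - nadir - el = 7.0751 deg)

75.9249 degrees


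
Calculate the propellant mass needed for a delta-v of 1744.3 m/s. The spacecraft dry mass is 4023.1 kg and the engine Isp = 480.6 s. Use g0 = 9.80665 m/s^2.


ve = Isp * g0 = 480.6 * 9.80665 = 4713.075990 m/s
mass ratio = exp(dv/ve) = exp(1744.3/4713.075990) = 1.44787650
m_prop = m_dry * (mr - 1) = 4023.1 * (1.44787650 - 1)
m_prop = 1801.8519 kg

1801.8519 kg


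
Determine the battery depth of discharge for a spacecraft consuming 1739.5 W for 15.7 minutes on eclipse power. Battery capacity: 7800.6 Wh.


E_used = P * t / 60 = 1739.5 * 15.7 / 60 = 455.1692 Wh
DOD = E_used / E_total * 100 = 455.1692 / 7800.6 * 100
DOD = 5.8351 %

5.8351 %


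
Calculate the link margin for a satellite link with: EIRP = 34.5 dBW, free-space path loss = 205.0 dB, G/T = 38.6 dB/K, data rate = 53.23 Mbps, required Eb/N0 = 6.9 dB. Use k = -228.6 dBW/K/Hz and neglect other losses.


C/N0 = EIRP - FSPL + G/T - k = 34.5 - 205.0 + 38.6 - (-228.6)
C/N0 = 96.7000 dB-Hz
R_b = 53.23 Mbps = 5.323e+07 bps -> 10*log10(R_b) = 77.2616 dB-Hz
Eb/N0 = C/N0 - 10*log10(R_b) = 96.7000 - 77.2616 = 19.4384 dB
Margin = Eb/N0 - Eb/N0_req = 19.4384 - 6.9 = 12.5384 dB (link closes)

12.5384 dB


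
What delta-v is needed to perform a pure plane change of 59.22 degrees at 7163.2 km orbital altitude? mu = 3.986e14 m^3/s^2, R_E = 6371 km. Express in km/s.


r = 13534.2000 km = 1.35342e+07 m
V = sqrt(mu/r) = 5426.9067 m/s
di = 59.22 deg = 1.0336 rad
dV = 2*V*sin(di/2) = 2*5426.9067*sin(0.516792)
dV = 5362.7999 m/s = 5.3628 km/s

5.3628 km/s


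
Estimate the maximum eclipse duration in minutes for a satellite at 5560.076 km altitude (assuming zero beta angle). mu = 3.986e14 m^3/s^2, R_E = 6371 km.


r = 11931.0760 km
T = 216.1620 min
Eclipse fraction = arcsin(R_E/r)/pi = arcsin(6371.0000/11931.0760)/pi
= arcsin(0.5339837)/pi = 0.1793056
Eclipse duration = 0.1793056 * 216.1620 = 38.7591 min

38.7591 minutes


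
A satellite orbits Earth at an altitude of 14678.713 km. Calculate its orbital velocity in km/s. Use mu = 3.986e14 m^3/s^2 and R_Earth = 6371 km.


r = R_E + alt = 6371.0 + 14678.713 = 21049.7130 km = 2.1049713e+07 m
v = sqrt(mu/r) = sqrt(3.986e14 / 2.1049713e+07) = 4351.5658 m/s = 4.3516 km/s

4.3516 km/s


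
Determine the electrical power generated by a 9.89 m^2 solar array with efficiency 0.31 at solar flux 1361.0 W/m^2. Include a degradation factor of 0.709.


P = area * eta * S * degradation
P = 9.89 * 0.31 * 1361.0 * 0.709
P = 2958.4371 W

2958.4371 W


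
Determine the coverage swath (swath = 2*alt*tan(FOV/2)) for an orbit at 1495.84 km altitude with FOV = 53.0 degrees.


FOV = 53.0 deg = 0.9250245 rad
swath = 2 * alt * tan(FOV/2) = 2 * 1495.84 * tan(0.4625123)
swath = 2 * 1495.84 * 0.4985816
swath = 1491.5966 km

1491.5966 km


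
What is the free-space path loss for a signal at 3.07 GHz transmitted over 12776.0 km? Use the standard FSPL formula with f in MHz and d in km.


f = 3.07 GHz = 3070.0000 MHz
d = 12776.0 km
FSPL = 32.44 + 20*log10(3070.0000) + 20*log10(12776.0)
FSPL = 32.44 + 69.7428 + 82.1279
FSPL = 184.3107 dB

184.3107 dB


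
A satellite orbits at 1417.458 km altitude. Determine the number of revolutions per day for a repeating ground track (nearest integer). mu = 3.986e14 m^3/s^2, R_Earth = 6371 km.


r = 7.788458e+06 m
T = 2*pi*sqrt(r^3/mu) = 6840.5094 s = 114.0085 min
revs/day = 1440 / 114.0085 = 12.6306
Rounded: 13 revolutions per day

13 revolutions per day


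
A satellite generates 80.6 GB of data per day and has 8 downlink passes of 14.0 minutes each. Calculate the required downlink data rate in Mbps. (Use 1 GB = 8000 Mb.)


total contact time = 8 * 14.0 * 60 = 6720.0000 s
data = 80.6 GB = 644800.0000 Mb
rate = 644800.0000 / 6720.0000 = 95.9524 Mbps

95.9524 Mbps


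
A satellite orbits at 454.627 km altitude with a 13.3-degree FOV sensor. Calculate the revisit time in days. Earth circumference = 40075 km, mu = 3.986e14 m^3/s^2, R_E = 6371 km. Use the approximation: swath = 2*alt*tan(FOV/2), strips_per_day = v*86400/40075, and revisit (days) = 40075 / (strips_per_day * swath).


swath = 2*454.627*tan(0.1160644) = 106.0085 km
v = sqrt(mu/r) = 7641.8300 m/s = 7.6418 km/s
strips/day = v*86400/40075 = 7.6418*86400/40075 = 16.4755
coverage/day = strips * swath = 16.4755 * 106.0085 = 1746.5382 km
revisit = 40075 / 1746.5382 = 22.9454 days

22.9454 days


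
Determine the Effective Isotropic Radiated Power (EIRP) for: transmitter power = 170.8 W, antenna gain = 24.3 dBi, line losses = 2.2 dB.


Pt = 170.8 W = 22.3249 dBW
EIRP = Pt_dBW + Gt - losses = 22.3249 + 24.3 - 2.2 = 44.4249 dBW

44.4249 dBW


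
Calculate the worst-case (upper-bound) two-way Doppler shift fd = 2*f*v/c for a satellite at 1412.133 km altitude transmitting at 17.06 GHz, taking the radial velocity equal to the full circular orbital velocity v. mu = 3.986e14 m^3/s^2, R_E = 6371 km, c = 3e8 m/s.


r = 7.783133e+06 m
v = sqrt(mu/r) = 7156.3475 m/s (worst-case radial velocity)
f = 17.06 GHz = 1.706e+10 Hz
fd = 2*f*v/c = 2*1.706e+10*7156.3475/3.0e+08
fd = 813915.2562 Hz

813915.2562 Hz


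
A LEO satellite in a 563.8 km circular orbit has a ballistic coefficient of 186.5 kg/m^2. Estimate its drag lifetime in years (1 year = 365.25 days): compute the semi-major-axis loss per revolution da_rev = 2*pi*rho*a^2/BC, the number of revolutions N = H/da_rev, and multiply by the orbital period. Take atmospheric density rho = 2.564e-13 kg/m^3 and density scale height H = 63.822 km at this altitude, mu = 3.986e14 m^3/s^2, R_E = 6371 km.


a = R_E + alt = 6934.8000 km = 6.9348e+06 m
da_rev = 2*pi*rho*a^2/BC = 2*pi*2.564e-13*(6.9348e+06)^2/186.5 = 0.415419553 m per revolution
N = H/da_rev = 63822.0000 m / 0.415419553 m = 153632.6337 revolutions
P = 2*pi*sqrt(a^3/mu) = 5747.2770 s
lifetime = N*P = 153632.6337 * 5747.2770 = 8.8296931e+08 s = 10219.5522 days
years = 10219.5522 / 365.25 = 27.9796 years

27.9796 years


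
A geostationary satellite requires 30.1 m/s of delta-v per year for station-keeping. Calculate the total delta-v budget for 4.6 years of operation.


dV = rate * years = 30.1 * 4.6
dV = 138.4600 m/s

138.4600 m/s


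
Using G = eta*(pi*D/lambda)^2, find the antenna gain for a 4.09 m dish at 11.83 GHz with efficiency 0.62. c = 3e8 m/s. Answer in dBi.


lambda = c/f = 3e8 / 1.183e+10 = 0.02535926 m
G = eta*(pi*D/lambda)^2 = 0.62*(pi*4.09/0.02535926)^2
G = 159171.3980 (linear)
G = 10*log10(159171.3980) = 52.0187 dBi

52.0187 dBi


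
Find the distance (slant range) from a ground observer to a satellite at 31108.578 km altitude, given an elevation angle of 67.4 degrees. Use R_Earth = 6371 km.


h = 31108.578 km, el = 67.4 deg
d = -R_E*sin(el) + sqrt((R_E*sin(el))^2 + 2*R_E*h + h^2)
d = -6371.0000*sin(1.1764) + sqrt((6371.0000*0.9232102)^2 + 2*6371.0000*31108.578 + 31108.578^2)
d = 31517.7514 km

31517.7514 km


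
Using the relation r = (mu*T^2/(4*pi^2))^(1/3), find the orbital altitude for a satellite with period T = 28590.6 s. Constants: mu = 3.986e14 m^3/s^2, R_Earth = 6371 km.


T = 28590.6 s
r = (mu*T^2/(4*pi^2))^(1/3) = (3.986e14 * 28590.6^2 / (4*pi^2))^(1/3)
r = 2.0208839e+07 m = 20208.8391 km
alt = r - R_E = 20208.8391 - 6371 = 13837.8391 km

13837.8391 km


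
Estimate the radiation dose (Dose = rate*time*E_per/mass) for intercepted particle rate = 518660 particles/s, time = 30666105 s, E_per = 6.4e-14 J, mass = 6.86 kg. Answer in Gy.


Total energy deposited = rate * time * E_per
  = 518660 * 30666105 * 6.4e-14 = 1.0179 J
Dose = E_total / mass = 1.0179 / 6.86
Dose = 0.1483875 Gy

0.1484 Gy


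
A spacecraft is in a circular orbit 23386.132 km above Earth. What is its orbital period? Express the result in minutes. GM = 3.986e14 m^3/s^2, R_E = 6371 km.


r = 29757.1320 km = 2.9757132e+07 m
T = 2*pi*sqrt(r^3/mu) = 2*pi*sqrt(2.6349551e+22 / 3.986e14)
T = 51085.5212 s = 851.4254 min

851.4254 minutes


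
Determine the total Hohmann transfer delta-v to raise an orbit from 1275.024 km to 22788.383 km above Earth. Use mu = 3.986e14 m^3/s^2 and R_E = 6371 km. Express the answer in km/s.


r1 = 7646.0240 km = 7.646024e+06 m
r2 = 29159.3830 km = 2.9159383e+07 m
dv1 = sqrt(mu/r1)*(sqrt(2*r2/(r1+r2)) - 1) = 1868.4192 m/s
dv2 = sqrt(mu/r2)*(1 - sqrt(2*r1/(r1+r2))) = 1314.0776 m/s
total dv = |dv1| + |dv2| = 1868.4192 + 1314.0776 = 3182.4967 m/s = 3.1825 km/s

3.1825 km/s


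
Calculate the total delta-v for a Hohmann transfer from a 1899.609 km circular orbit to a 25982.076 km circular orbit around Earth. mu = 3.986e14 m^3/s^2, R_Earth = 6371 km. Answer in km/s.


r1 = 8270.6090 km = 8.270609e+06 m
r2 = 32353.0760 km = 3.2353076e+07 m
dv1 = sqrt(mu/r1)*(sqrt(2*r2/(r1+r2)) - 1) = 1819.3477 m/s
dv2 = sqrt(mu/r2)*(1 - sqrt(2*r1/(r1+r2))) = 1270.2524 m/s
total dv = |dv1| + |dv2| = 1819.3477 + 1270.2524 = 3089.6001 m/s = 3.0896 km/s

3.0896 km/s


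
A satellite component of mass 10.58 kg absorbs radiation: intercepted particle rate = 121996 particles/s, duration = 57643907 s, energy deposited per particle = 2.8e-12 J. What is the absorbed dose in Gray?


Total energy deposited = rate * time * E_per
  = 121996 * 57643907 * 2.8e-12 = 19.6905 J
Dose = E_total / mass = 19.6905 / 10.58
Dose = 1.8611 Gy

1.8611 Gy


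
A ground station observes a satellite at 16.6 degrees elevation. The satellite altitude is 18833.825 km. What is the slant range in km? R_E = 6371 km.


h = 18833.825 km, el = 16.6 deg
d = -R_E*sin(el) + sqrt((R_E*sin(el))^2 + 2*R_E*h + h^2)
d = -6371.0000*sin(0.2897247) + sqrt((6371.0000*0.2856884)^2 + 2*6371.0000*18833.825 + 18833.825^2)
d = 22634.0488 km

22634.0488 km


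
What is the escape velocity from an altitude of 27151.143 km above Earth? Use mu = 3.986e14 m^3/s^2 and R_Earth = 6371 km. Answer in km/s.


r = 6371.0 + 27151.143 = 33522.1430 km = 3.3522143e+07 m
v_esc = sqrt(2*mu/r) = sqrt(2*3.986e14 / 3.3522143e+07)
v_esc = 4876.6070 m/s = 4.8766 km/s

4.8766 km/s


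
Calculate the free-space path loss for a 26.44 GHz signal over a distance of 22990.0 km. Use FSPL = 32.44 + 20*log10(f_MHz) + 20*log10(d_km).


f = 26.44 GHz = 26440.0000 MHz
d = 22990.0 km
FSPL = 32.44 + 20*log10(26440.0000) + 20*log10(22990.0)
FSPL = 32.44 + 88.4452 + 87.2308
FSPL = 208.1160 dB

208.1160 dB


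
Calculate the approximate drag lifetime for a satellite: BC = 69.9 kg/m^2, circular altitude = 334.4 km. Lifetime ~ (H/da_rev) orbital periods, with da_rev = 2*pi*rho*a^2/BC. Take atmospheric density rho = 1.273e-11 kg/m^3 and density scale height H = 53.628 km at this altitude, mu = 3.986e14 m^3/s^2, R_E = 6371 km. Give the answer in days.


a = R_E + alt = 6705.4000 km = 6.7054e+06 m
da_rev = 2*pi*rho*a^2/BC = 2*pi*1.273e-11*(6.7054e+06)^2/69.9 = 51.449419 m per revolution
N = H/da_rev = 53628.0000 m / 51.449419 m = 1042.3441 revolutions
P = 2*pi*sqrt(a^3/mu) = 5464.4726 s
lifetime = N*P = 1042.3441 * 5464.4726 = 5.695861e+06 s = 65.9243 days

65.9243 days


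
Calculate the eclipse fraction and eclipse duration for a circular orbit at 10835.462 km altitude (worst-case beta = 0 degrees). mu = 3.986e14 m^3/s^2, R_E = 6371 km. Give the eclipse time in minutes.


r = 17206.4620 km
T = 374.3668 min
Eclipse fraction = arcsin(R_E/r)/pi = arcsin(6371.0000/17206.4620)/pi
= arcsin(0.3702679)/pi = 0.1207341
Eclipse duration = 0.1207341 * 374.3668 = 45.1988 min

45.1988 minutes


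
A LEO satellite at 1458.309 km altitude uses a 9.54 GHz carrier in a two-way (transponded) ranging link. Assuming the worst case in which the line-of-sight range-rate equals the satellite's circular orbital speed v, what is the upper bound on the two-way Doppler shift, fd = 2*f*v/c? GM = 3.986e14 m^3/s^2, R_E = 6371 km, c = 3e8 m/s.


r = 7.829309e+06 m
v = sqrt(mu/r) = 7135.2128 m/s (worst-case radial velocity)
f = 9.54 GHz = 9.54e+09 Hz
fd = 2*f*v/c = 2*9.54e+09*7135.2128/3.0e+08
fd = 453799.5344 Hz

453799.5344 Hz


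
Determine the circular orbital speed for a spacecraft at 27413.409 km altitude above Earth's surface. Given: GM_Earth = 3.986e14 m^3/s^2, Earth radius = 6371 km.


r = R_E + alt = 6371.0 + 27413.409 = 33784.4090 km = 3.3784409e+07 m
v = sqrt(mu/r) = sqrt(3.986e14 / 3.3784409e+07) = 3434.8714 m/s = 3.4349 km/s

3.4349 km/s


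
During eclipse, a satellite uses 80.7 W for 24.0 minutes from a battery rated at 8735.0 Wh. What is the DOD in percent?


E_used = P * t / 60 = 80.7 * 24.0 / 60 = 32.2800 Wh
DOD = E_used / E_total * 100 = 32.2800 / 8735.0 * 100
DOD = 0.3695478 %

0.3695 %


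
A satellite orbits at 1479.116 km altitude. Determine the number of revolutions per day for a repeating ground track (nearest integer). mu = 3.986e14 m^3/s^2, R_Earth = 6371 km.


r = 7.850116e+06 m
T = 2*pi*sqrt(r^3/mu) = 6921.9002 s = 115.3650 min
revs/day = 1440 / 115.3650 = 12.4821
Rounded: 12 revolutions per day

12 revolutions per day


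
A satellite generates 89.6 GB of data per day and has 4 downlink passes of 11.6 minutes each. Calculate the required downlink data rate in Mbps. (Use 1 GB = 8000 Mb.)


total contact time = 4 * 11.6 * 60 = 2784.0000 s
data = 89.6 GB = 716800.0000 Mb
rate = 716800.0000 / 2784.0000 = 257.4713 Mbps

257.4713 Mbps


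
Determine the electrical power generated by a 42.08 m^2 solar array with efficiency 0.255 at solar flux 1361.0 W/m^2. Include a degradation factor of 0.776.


P = area * eta * S * degradation
P = 42.08 * 0.255 * 1361.0 * 0.776
P = 11332.7617 W

11332.7617 W


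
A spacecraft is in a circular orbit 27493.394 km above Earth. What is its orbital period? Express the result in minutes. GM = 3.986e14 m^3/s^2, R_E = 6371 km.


r = 33864.3940 km = 3.3864394e+07 m
T = 2*pi*sqrt(r^3/mu) = 2*pi*sqrt(3.8835592e+22 / 3.986e14)
T = 62019.2034 s = 1033.6534 min

1033.6534 minutes


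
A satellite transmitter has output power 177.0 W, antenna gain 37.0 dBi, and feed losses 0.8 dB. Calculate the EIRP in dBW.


Pt = 177.0 W = 22.4797 dBW
EIRP = Pt_dBW + Gt - losses = 22.4797 + 37.0 - 0.8 = 58.6797 dBW

58.6797 dBW


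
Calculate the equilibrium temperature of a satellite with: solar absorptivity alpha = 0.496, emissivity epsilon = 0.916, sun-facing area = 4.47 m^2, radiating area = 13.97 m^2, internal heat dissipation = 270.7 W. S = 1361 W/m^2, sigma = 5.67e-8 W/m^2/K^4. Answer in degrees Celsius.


Numerator = alpha*S*A_sun + Q_int = 0.496*1361*4.47 + 270.7 = 3288.2003 W
Denominator = eps*sigma*A_rad = 0.916*5.67e-8*13.97 = 7.2556268e-07 W/K^4
T^4 = 4.5319314e+09 K^4
T = 259.4602 K = -13.6898 C

-13.6898 degrees Celsius


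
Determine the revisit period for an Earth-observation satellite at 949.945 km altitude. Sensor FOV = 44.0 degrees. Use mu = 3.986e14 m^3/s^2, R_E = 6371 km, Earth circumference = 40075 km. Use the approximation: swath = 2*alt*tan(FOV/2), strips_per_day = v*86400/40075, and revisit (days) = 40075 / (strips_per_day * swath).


swath = 2*949.945*tan(0.3839724) = 767.6054 km
v = sqrt(mu/r) = 7378.7887 m/s = 7.3788 km/s
strips/day = v*86400/40075 = 7.3788*86400/40075 = 15.9084
coverage/day = strips * swath = 15.9084 * 767.6054 = 12211.3393 km
revisit = 40075 / 12211.3393 = 3.2818 days

3.2818 days


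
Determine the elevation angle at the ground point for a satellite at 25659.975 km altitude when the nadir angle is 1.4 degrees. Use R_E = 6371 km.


r = R_E + alt = 32030.9750 km
Law of sines in the satellite / Earth-center / ground-point triangle:
  sin(nadir)/R_E = sin(90 + el)/r  =>  cos(el) = (r/R_E)*sin(nadir)
cos(el) = (32030.9750 / 6371.0000) * sin(1.4 deg) = 0.1228357
el = arccos(0.1228357) = 82.9442 deg
(Earth-central angle = 90 - nadir - el = 5.6558 deg)

82.9442 degrees


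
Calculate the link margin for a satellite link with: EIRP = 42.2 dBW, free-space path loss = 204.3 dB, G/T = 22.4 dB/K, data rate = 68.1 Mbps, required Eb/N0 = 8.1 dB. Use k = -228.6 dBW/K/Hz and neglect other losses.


C/N0 = EIRP - FSPL + G/T - k = 42.2 - 204.3 + 22.4 - (-228.6)
C/N0 = 88.9000 dB-Hz
R_b = 68.1 Mbps = 6.81e+07 bps -> 10*log10(R_b) = 78.3315 dB-Hz
Eb/N0 = C/N0 - 10*log10(R_b) = 88.9000 - 78.3315 = 10.5685 dB
Margin = Eb/N0 - Eb/N0_req = 10.5685 - 8.1 = 2.4685 dB (link closes)

2.4685 dB


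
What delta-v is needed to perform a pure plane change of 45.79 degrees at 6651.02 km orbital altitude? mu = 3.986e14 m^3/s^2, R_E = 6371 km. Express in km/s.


r = 13022.0200 km = 1.302202e+07 m
V = sqrt(mu/r) = 5532.6025 m/s
di = 45.79 deg = 0.7991863 rad
dV = 2*V*sin(di/2) = 2*5532.6025*sin(0.3995931)
dV = 4304.8467 m/s = 4.3048 km/s

4.3048 km/s


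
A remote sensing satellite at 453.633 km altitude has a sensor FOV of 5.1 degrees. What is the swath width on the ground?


FOV = 5.1 deg = 0.08901179 rad
swath = 2 * alt * tan(FOV/2) = 2 * 453.633 * tan(0.0445059)
swath = 2 * 453.633 * 0.0445353
swath = 40.4054 km

40.4054 km


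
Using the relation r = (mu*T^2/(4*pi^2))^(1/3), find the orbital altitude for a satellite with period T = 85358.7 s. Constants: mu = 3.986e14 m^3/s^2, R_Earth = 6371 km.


T = 85358.7 s
r = (mu*T^2/(4*pi^2))^(1/3) = (3.986e14 * 85358.7^2 / (4*pi^2))^(1/3)
r = 4.1900999e+07 m = 41900.9993 km
alt = r - R_E = 41900.9993 - 6371 = 35529.9993 km

35529.9993 km


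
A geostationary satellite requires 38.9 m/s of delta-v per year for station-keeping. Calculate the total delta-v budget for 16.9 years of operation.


dV = rate * years = 38.9 * 16.9
dV = 657.4100 m/s

657.4100 m/s


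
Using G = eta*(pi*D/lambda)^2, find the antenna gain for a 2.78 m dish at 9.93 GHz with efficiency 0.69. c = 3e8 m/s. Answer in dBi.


lambda = c/f = 3e8 / 9.93e+09 = 0.03021148 m
G = eta*(pi*D/lambda)^2 = 0.69*(pi*2.78/0.03021148)^2
G = 57662.6259 (linear)
G = 10*log10(57662.6259) = 47.6089 dBi

47.6089 dBi


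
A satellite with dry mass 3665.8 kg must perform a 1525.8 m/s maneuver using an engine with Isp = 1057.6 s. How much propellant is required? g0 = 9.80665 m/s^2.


ve = Isp * g0 = 1057.6 * 9.80665 = 10371.513040 m/s
mass ratio = exp(dv/ve) = exp(1525.8/10371.513040) = 1.15848661
m_prop = m_dry * (mr - 1) = 3665.8 * (1.15848661 - 1)
m_prop = 580.9802 kg

580.9802 kg


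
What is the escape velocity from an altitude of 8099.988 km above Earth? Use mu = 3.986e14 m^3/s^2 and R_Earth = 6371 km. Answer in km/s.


r = 6371.0 + 8099.988 = 14470.9880 km = 1.4470988e+07 m
v_esc = sqrt(2*mu/r) = sqrt(2*3.986e14 / 1.4470988e+07)
v_esc = 7422.2325 m/s = 7.4222 km/s

7.4222 km/s


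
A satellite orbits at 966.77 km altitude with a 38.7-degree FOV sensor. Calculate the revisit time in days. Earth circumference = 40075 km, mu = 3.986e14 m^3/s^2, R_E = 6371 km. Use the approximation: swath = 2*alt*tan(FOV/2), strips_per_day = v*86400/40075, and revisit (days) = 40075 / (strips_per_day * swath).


swath = 2*966.77*tan(0.3377212) = 679.0109 km
v = sqrt(mu/r) = 7370.3243 m/s = 7.3703 km/s
strips/day = v*86400/40075 = 7.3703*86400/40075 = 15.8901
coverage/day = strips * swath = 15.8901 * 679.0109 = 10789.5559 km
revisit = 40075 / 10789.5559 = 3.7142 days

3.7142 days


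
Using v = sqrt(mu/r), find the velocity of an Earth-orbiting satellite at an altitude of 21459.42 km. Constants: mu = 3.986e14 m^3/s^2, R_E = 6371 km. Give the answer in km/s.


r = R_E + alt = 6371.0 + 21459.42 = 27830.4200 km = 2.783042e+07 m
v = sqrt(mu/r) = sqrt(3.986e14 / 2.783042e+07) = 3784.5022 m/s = 3.7845 km/s

3.7845 km/s


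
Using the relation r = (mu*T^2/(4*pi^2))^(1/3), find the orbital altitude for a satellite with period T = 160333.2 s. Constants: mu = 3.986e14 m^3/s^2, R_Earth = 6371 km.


T = 160333.2 s
r = (mu*T^2/(4*pi^2))^(1/3) = (3.986e14 * 160333.2^2 / (4*pi^2))^(1/3)
r = 6.3788368e+07 m = 63788.3683 km
alt = r - R_E = 63788.3683 - 6371 = 57417.3683 km

57417.3683 km


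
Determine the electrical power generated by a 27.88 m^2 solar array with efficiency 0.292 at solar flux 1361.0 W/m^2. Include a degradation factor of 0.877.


P = area * eta * S * degradation
P = 27.88 * 0.292 * 1361.0 * 0.877
P = 9717.0254 W

9717.0254 W


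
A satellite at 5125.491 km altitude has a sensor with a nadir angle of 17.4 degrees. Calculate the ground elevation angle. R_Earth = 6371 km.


r = R_E + alt = 11496.4910 km
Law of sines in the satellite / Earth-center / ground-point triangle:
  sin(nadir)/R_E = sin(90 + el)/r  =>  cos(el) = (r/R_E)*sin(nadir)
cos(el) = (11496.4910 / 6371.0000) * sin(17.4 deg) = 0.5396201
el = arccos(0.5396201) = 57.3422 deg
(Earth-central angle = 90 - nadir - el = 15.2578 deg)

57.3422 degrees


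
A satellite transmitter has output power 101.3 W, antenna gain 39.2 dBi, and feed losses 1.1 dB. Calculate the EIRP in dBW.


Pt = 101.3 W = 20.0561 dBW
EIRP = Pt_dBW + Gt - losses = 20.0561 + 39.2 - 1.1 = 58.1561 dBW

58.1561 dBW


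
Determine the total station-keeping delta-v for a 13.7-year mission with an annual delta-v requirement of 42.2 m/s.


dV = rate * years = 42.2 * 13.7
dV = 578.1400 m/s

578.1400 m/s


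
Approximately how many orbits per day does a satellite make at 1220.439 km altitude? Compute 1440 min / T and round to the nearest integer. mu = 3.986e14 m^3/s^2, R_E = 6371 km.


r = 7.591439e+06 m
T = 2*pi*sqrt(r^3/mu) = 6582.5987 s = 109.7100 min
revs/day = 1440 / 109.7100 = 13.1255
Rounded: 13 revolutions per day

13 revolutions per day


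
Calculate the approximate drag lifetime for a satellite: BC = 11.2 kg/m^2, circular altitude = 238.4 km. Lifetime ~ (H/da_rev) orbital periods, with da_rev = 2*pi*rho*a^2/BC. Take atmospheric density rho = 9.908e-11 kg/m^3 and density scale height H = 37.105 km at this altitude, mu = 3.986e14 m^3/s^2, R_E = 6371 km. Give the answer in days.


a = R_E + alt = 6609.4000 km = 6.6094e+06 m
da_rev = 2*pi*rho*a^2/BC = 2*pi*9.908e-11*(6.6094e+06)^2/11.2 = 2428.129894 m per revolution
N = H/da_rev = 37105.0000 m / 2428.129894 m = 15.2813 revolutions
P = 2*pi*sqrt(a^3/mu) = 5347.5429 s
lifetime = N*P = 15.2813 * 5347.5429 = 81717.4480 s = 0.9458038 days

0.9458 days


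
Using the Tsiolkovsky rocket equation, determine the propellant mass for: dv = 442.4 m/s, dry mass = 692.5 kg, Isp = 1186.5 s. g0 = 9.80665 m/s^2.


ve = Isp * g0 = 1186.5 * 9.80665 = 11635.590225 m/s
mass ratio = exp(dv/ve) = exp(442.4/11635.590225) = 1.03875333
m_prop = m_dry * (mr - 1) = 692.5 * (1.03875333 - 1)
m_prop = 26.8367 kg

26.8367 kg


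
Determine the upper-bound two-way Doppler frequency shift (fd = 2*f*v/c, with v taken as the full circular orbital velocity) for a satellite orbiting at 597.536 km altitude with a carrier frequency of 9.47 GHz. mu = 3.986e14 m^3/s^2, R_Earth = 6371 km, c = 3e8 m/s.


r = 6.968536e+06 m
v = sqrt(mu/r) = 7563.0657 m/s (worst-case radial velocity)
f = 9.47 GHz = 9.47e+09 Hz
fd = 2*f*v/c = 2*9.47e+09*7563.0657/3.0e+08
fd = 477481.5480 Hz

477481.5480 Hz


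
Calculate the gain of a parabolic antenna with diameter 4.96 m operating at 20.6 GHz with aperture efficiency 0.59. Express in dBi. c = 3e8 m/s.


lambda = c/f = 3e8 / 2.06e+10 = 0.01456311 m
G = eta*(pi*D/lambda)^2 = 0.59*(pi*4.96/0.01456311)^2
G = 675471.5181 (linear)
G = 10*log10(675471.5181) = 58.2961 dBi

58.2961 dBi


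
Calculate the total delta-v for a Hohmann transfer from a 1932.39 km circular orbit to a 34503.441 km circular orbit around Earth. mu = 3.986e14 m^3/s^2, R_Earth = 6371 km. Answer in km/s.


r1 = 8303.3900 km = 8.30339e+06 m
r2 = 40874.4410 km = 4.0874441e+07 m
dv1 = sqrt(mu/r1)*(sqrt(2*r2/(r1+r2)) - 1) = 2004.4691 m/s
dv2 = sqrt(mu/r2)*(1 - sqrt(2*r1/(r1+r2))) = 1308.1067 m/s
total dv = |dv1| + |dv2| = 2004.4691 + 1308.1067 = 3312.5758 m/s = 3.3126 km/s

3.3126 km/s


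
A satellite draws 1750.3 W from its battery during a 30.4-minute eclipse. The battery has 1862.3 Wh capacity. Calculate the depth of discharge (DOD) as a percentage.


E_used = P * t / 60 = 1750.3 * 30.4 / 60 = 886.8187 Wh
DOD = E_used / E_total * 100 = 886.8187 / 1862.3 * 100
DOD = 47.6195 %

47.6195 %


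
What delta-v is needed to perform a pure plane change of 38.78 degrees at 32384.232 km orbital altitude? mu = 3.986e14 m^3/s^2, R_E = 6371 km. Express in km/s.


r = 38755.2320 km = 3.8755232e+07 m
V = sqrt(mu/r) = 3207.0334 m/s
di = 38.78 deg = 0.6768387 rad
dV = 2*V*sin(di/2) = 2*3207.0334*sin(0.3384193)
dV = 2129.4477 m/s = 2.1294 km/s

2.1294 km/s


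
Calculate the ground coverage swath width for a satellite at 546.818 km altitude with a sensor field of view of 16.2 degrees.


FOV = 16.2 deg = 0.2827433 rad
swath = 2 * alt * tan(FOV/2) = 2 * 546.818 * tan(0.1413717)
swath = 2 * 546.818 * 0.1423211
swath = 155.6475 km

155.6475 km


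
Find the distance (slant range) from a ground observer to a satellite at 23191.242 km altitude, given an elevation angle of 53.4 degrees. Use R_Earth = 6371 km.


h = 23191.242 km, el = 53.4 deg
d = -R_E*sin(el) + sqrt((R_E*sin(el))^2 + 2*R_E*h + h^2)
d = -6371.0000*sin(0.9320058) + sqrt((6371.0000*0.8028175)^2 + 2*6371.0000*23191.242 + 23191.242^2)
d = 24202.4322 km

24202.4322 km


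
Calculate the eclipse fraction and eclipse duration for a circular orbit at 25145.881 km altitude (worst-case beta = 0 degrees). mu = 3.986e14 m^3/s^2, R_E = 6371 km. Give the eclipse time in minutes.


r = 31516.8810 km
T = 928.0574 min
Eclipse fraction = arcsin(R_E/r)/pi = arcsin(6371.0000/31516.8810)/pi
= arcsin(0.2021456)/pi = 0.06479143
Eclipse duration = 0.06479143 * 928.0574 = 60.1302 min

60.1302 minutes


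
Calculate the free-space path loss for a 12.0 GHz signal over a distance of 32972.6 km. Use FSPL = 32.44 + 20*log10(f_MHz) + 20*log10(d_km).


f = 12.0 GHz = 12000.0000 MHz
d = 32972.6 km
FSPL = 32.44 + 20*log10(12000.0000) + 20*log10(32972.6)
FSPL = 32.44 + 81.5836 + 90.3631
FSPL = 204.3867 dB

204.3867 dB


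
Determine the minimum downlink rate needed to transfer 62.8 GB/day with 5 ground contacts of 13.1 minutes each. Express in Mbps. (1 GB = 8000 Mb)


total contact time = 5 * 13.1 * 60 = 3930.0000 s
data = 62.8 GB = 502400.0000 Mb
rate = 502400.0000 / 3930.0000 = 127.8372 Mbps

127.8372 Mbps


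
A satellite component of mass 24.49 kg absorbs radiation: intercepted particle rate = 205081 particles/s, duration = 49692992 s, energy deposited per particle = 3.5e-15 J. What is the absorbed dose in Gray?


Total energy deposited = rate * time * E_per
  = 205081 * 49692992 * 3.5e-15 = 0.03566881 J
Dose = E_total / mass = 0.03566881 / 24.49
Dose = 0.001456464 Gy

0.0015 Gy


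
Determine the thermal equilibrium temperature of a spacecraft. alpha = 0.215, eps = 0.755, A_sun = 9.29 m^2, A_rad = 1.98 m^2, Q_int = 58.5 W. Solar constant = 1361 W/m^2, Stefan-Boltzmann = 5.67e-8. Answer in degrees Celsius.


Numerator = alpha*S*A_sun + Q_int = 0.215*1361*9.29 + 58.5 = 2776.8933 W
Denominator = eps*sigma*A_rad = 0.755*5.67e-8*1.98 = 8.476083e-08 W/K^4
T^4 = 3.2761517e+10 K^4
T = 425.4426 K = 152.2926 C

152.2926 degrees Celsius


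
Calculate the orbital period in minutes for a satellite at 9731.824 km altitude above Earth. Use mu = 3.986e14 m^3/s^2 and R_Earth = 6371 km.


r = 16102.8240 km = 1.6102824e+07 m
T = 2*pi*sqrt(r^3/mu) = 2*pi*sqrt(4.1754774e+21 / 3.986e14)
T = 20335.9418 s = 338.9324 min

338.9324 minutes


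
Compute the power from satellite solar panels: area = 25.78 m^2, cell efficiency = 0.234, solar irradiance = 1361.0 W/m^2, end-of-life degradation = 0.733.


P = area * eta * S * degradation
P = 25.78 * 0.234 * 1361.0 * 0.733
P = 6018.1204 W

6018.1204 W


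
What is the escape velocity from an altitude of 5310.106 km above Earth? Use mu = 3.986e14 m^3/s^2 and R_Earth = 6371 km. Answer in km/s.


r = 6371.0 + 5310.106 = 11681.1060 km = 1.1681106e+07 m
v_esc = sqrt(2*mu/r) = sqrt(2*3.986e14 / 1.1681106e+07)
v_esc = 8261.1720 m/s = 8.2612 km/s

8.2612 km/s


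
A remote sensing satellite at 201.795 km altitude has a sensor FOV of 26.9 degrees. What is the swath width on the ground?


FOV = 26.9 deg = 0.4694936 rad
swath = 2 * alt * tan(FOV/2) = 2 * 201.795 * tan(0.2347468)
swath = 2 * 201.795 * 0.239156
swath = 96.5210 km

96.5210 km


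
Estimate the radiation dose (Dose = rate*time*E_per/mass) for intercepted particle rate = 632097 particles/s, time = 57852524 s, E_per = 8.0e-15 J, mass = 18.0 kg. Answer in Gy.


Total energy deposited = rate * time * E_per
  = 632097 * 57852524 * 8.0e-15 = 0.2925473 J
Dose = E_total / mass = 0.2925473 / 18.0
Dose = 0.01625263 Gy

0.0163 Gy


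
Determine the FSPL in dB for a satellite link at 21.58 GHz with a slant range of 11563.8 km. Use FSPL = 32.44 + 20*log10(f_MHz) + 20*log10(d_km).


f = 21.58 GHz = 21580.0000 MHz
d = 11563.8 km
FSPL = 32.44 + 20*log10(21580.0000) + 20*log10(11563.8)
FSPL = 32.44 + 86.6810 + 81.2620
FSPL = 200.3830 dB

200.3830 dB


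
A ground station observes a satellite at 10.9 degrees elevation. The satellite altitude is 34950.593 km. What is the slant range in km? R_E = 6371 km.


h = 34950.593 km, el = 10.9 deg
d = -R_E*sin(el) + sqrt((R_E*sin(el))^2 + 2*R_E*h + h^2)
d = -6371.0000*sin(0.1902409) + sqrt((6371.0000*0.1890954)^2 + 2*6371.0000*34950.593 + 34950.593^2)
d = 39640.5392 km

39640.5392 km


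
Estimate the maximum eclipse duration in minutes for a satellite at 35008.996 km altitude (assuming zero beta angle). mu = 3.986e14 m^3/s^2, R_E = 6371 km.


r = 41379.9960 km
T = 1396.1936 min
Eclipse fraction = arcsin(R_E/r)/pi = arcsin(6371.0000/41379.9960)/pi
= arcsin(0.1539633)/pi = 0.04920375
Eclipse duration = 0.04920375 * 1396.1936 = 68.6980 min

68.6980 minutes


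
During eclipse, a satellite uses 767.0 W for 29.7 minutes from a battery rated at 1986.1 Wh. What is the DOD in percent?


E_used = P * t / 60 = 767.0 * 29.7 / 60 = 379.6650 Wh
DOD = E_used / E_total * 100 = 379.6650 / 1986.1 * 100
DOD = 19.1161 %

19.1161 %
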